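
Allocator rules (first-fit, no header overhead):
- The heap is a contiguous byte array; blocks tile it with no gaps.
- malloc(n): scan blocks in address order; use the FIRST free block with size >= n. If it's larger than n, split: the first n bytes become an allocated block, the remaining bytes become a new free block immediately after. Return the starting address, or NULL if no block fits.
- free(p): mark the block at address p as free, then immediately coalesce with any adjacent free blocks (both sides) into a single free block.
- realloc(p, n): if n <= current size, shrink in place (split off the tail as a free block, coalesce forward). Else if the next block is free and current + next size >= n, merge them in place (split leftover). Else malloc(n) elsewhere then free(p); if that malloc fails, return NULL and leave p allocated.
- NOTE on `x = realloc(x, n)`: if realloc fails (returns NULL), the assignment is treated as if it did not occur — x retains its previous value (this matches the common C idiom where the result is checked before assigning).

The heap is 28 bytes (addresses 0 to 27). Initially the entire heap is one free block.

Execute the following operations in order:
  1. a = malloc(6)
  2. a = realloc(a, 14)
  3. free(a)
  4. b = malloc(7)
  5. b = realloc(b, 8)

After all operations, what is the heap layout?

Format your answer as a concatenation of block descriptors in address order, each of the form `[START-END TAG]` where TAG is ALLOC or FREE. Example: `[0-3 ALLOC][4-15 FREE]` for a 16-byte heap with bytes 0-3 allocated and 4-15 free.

Op 1: a = malloc(6) -> a = 0; heap: [0-5 ALLOC][6-27 FREE]
Op 2: a = realloc(a, 14) -> a = 0; heap: [0-13 ALLOC][14-27 FREE]
Op 3: free(a) -> (freed a); heap: [0-27 FREE]
Op 4: b = malloc(7) -> b = 0; heap: [0-6 ALLOC][7-27 FREE]
Op 5: b = realloc(b, 8) -> b = 0; heap: [0-7 ALLOC][8-27 FREE]

Answer: [0-7 ALLOC][8-27 FREE]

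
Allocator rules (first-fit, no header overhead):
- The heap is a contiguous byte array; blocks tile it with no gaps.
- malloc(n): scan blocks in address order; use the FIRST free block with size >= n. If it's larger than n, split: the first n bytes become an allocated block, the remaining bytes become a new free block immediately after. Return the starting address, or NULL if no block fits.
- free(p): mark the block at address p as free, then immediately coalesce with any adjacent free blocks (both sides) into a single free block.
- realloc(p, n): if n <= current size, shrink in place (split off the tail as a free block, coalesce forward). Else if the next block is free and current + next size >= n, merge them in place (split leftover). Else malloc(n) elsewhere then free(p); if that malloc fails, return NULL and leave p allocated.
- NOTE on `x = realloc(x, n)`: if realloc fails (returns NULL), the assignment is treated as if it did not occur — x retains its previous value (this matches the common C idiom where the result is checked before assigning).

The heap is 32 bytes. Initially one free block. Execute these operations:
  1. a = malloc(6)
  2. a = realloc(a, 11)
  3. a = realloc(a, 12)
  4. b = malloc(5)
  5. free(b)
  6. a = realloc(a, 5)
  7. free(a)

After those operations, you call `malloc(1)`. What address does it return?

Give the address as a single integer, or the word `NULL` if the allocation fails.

Op 1: a = malloc(6) -> a = 0; heap: [0-5 ALLOC][6-31 FREE]
Op 2: a = realloc(a, 11) -> a = 0; heap: [0-10 ALLOC][11-31 FREE]
Op 3: a = realloc(a, 12) -> a = 0; heap: [0-11 ALLOC][12-31 FREE]
Op 4: b = malloc(5) -> b = 12; heap: [0-11 ALLOC][12-16 ALLOC][17-31 FREE]
Op 5: free(b) -> (freed b); heap: [0-11 ALLOC][12-31 FREE]
Op 6: a = realloc(a, 5) -> a = 0; heap: [0-4 ALLOC][5-31 FREE]
Op 7: free(a) -> (freed a); heap: [0-31 FREE]
malloc(1): first-fit scan over [0-31 FREE] -> 0

Answer: 0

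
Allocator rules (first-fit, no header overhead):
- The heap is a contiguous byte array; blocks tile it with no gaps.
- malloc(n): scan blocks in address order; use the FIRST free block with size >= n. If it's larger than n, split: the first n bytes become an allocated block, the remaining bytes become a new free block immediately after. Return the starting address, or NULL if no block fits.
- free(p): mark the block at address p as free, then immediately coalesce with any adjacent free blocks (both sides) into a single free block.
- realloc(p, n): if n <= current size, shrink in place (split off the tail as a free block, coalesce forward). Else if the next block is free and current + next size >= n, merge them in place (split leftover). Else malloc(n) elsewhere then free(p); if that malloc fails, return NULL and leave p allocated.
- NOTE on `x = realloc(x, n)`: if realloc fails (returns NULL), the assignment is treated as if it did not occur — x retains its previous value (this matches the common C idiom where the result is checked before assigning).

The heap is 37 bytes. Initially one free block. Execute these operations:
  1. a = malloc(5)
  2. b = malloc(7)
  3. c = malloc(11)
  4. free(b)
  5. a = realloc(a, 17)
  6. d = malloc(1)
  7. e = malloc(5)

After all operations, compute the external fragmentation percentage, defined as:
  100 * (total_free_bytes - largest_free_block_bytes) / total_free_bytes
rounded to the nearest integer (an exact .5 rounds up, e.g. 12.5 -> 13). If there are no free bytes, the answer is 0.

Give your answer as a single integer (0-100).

Answer: 7

Derivation:
Op 1: a = malloc(5) -> a = 0; heap: [0-4 ALLOC][5-36 FREE]
Op 2: b = malloc(7) -> b = 5; heap: [0-4 ALLOC][5-11 ALLOC][12-36 FREE]
Op 3: c = malloc(11) -> c = 12; heap: [0-4 ALLOC][5-11 ALLOC][12-22 ALLOC][23-36 FREE]
Op 4: free(b) -> (freed b); heap: [0-4 ALLOC][5-11 FREE][12-22 ALLOC][23-36 FREE]
Op 5: a = realloc(a, 17) -> NULL (a unchanged); heap: [0-4 ALLOC][5-11 FREE][12-22 ALLOC][23-36 FREE]
Op 6: d = malloc(1) -> d = 5; heap: [0-4 ALLOC][5-5 ALLOC][6-11 FREE][12-22 ALLOC][23-36 FREE]
Op 7: e = malloc(5) -> e = 6; heap: [0-4 ALLOC][5-5 ALLOC][6-10 ALLOC][11-11 FREE][12-22 ALLOC][23-36 FREE]
Free blocks: [1 14] total_free=15 largest=14 -> 100*(15-14)/15 = 100/15 ≈ 6.667 -> rounds to 7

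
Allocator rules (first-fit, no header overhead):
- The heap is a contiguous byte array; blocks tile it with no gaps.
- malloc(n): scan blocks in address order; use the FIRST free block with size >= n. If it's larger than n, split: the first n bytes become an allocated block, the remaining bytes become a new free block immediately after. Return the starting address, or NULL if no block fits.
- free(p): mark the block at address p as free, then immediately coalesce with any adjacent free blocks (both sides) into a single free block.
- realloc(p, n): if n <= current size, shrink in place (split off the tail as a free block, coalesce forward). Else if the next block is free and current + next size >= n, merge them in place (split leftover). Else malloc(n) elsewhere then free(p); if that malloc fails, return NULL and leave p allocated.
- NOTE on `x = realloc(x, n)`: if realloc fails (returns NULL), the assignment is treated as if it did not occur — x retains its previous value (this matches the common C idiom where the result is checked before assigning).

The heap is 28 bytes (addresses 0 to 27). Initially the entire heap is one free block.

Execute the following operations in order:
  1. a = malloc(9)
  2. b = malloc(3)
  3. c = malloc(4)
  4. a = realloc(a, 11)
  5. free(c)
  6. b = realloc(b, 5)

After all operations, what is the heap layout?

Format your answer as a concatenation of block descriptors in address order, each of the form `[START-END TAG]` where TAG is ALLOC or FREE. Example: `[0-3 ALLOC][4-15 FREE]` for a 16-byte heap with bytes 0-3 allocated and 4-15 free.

Answer: [0-8 FREE][9-13 ALLOC][14-15 FREE][16-26 ALLOC][27-27 FREE]

Derivation:
Op 1: a = malloc(9) -> a = 0; heap: [0-8 ALLOC][9-27 FREE]
Op 2: b = malloc(3) -> b = 9; heap: [0-8 ALLOC][9-11 ALLOC][12-27 FREE]
Op 3: c = malloc(4) -> c = 12; heap: [0-8 ALLOC][9-11 ALLOC][12-15 ALLOC][16-27 FREE]
Op 4: a = realloc(a, 11) -> a = 16; heap: [0-8 FREE][9-11 ALLOC][12-15 ALLOC][16-26 ALLOC][27-27 FREE]
Op 5: free(c) -> (freed c); heap: [0-8 FREE][9-11 ALLOC][12-15 FREE][16-26 ALLOC][27-27 FREE]
Op 6: b = realloc(b, 5) -> b = 9; heap: [0-8 FREE][9-13 ALLOC][14-15 FREE][16-26 ALLOC][27-27 FREE]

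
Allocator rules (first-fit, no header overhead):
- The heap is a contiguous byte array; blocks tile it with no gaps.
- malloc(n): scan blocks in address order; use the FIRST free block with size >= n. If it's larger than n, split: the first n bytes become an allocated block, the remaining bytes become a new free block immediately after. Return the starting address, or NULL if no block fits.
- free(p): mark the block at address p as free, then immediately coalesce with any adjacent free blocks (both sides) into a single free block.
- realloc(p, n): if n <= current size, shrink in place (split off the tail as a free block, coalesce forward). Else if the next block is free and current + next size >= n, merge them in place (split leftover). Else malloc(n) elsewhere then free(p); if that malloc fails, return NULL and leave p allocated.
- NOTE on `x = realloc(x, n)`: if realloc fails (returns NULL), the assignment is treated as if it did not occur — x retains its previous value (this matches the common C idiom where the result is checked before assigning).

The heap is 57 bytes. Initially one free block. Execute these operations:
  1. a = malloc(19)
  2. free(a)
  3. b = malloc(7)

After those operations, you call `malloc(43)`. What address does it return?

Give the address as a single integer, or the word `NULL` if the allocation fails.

Answer: 7

Derivation:
Op 1: a = malloc(19) -> a = 0; heap: [0-18 ALLOC][19-56 FREE]
Op 2: free(a) -> (freed a); heap: [0-56 FREE]
Op 3: b = malloc(7) -> b = 0; heap: [0-6 ALLOC][7-56 FREE]
malloc(43): first-fit scan over [0-6 ALLOC][7-56 FREE] -> 7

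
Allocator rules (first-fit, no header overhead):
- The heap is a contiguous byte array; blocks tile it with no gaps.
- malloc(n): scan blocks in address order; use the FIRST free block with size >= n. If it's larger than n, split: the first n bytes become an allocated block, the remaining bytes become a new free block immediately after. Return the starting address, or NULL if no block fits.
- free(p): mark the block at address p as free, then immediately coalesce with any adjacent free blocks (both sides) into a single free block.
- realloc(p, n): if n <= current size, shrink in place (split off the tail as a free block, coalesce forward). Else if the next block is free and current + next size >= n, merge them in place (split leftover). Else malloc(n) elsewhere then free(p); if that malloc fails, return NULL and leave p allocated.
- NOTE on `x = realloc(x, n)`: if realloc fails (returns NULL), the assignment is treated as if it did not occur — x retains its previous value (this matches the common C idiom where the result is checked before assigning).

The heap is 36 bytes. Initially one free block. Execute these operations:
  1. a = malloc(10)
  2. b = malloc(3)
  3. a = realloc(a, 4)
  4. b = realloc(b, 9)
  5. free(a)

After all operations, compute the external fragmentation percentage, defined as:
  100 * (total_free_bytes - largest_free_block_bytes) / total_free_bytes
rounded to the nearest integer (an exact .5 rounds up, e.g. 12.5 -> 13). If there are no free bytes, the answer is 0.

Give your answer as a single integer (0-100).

Answer: 37

Derivation:
Op 1: a = malloc(10) -> a = 0; heap: [0-9 ALLOC][10-35 FREE]
Op 2: b = malloc(3) -> b = 10; heap: [0-9 ALLOC][10-12 ALLOC][13-35 FREE]
Op 3: a = realloc(a, 4) -> a = 0; heap: [0-3 ALLOC][4-9 FREE][10-12 ALLOC][13-35 FREE]
Op 4: b = realloc(b, 9) -> b = 10; heap: [0-3 ALLOC][4-9 FREE][10-18 ALLOC][19-35 FREE]
Op 5: free(a) -> (freed a); heap: [0-9 FREE][10-18 ALLOC][19-35 FREE]
Free blocks: [10 17] total_free=27 largest=17 -> 100*(27-17)/27 = 1000/27 ≈ 37.037 -> rounds to 37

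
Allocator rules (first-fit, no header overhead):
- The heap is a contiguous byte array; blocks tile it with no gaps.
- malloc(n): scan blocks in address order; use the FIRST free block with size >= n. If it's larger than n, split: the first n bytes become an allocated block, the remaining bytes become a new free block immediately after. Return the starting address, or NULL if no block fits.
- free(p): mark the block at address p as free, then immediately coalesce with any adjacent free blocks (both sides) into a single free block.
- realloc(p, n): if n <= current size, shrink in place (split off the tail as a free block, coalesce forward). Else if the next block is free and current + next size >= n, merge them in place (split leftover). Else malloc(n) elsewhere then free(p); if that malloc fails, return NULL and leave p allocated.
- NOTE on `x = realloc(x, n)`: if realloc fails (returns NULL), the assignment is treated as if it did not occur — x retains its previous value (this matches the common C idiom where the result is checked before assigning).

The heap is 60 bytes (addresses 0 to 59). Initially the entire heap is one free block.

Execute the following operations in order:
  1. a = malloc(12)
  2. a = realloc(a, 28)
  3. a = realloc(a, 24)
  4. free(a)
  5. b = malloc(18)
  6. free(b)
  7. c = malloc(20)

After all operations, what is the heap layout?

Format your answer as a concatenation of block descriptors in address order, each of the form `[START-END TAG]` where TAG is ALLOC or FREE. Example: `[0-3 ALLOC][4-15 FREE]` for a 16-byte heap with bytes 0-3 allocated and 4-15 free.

Answer: [0-19 ALLOC][20-59 FREE]

Derivation:
Op 1: a = malloc(12) -> a = 0; heap: [0-11 ALLOC][12-59 FREE]
Op 2: a = realloc(a, 28) -> a = 0; heap: [0-27 ALLOC][28-59 FREE]
Op 3: a = realloc(a, 24) -> a = 0; heap: [0-23 ALLOC][24-59 FREE]
Op 4: free(a) -> (freed a); heap: [0-59 FREE]
Op 5: b = malloc(18) -> b = 0; heap: [0-17 ALLOC][18-59 FREE]
Op 6: free(b) -> (freed b); heap: [0-59 FREE]
Op 7: c = malloc(20) -> c = 0; heap: [0-19 ALLOC][20-59 FREE]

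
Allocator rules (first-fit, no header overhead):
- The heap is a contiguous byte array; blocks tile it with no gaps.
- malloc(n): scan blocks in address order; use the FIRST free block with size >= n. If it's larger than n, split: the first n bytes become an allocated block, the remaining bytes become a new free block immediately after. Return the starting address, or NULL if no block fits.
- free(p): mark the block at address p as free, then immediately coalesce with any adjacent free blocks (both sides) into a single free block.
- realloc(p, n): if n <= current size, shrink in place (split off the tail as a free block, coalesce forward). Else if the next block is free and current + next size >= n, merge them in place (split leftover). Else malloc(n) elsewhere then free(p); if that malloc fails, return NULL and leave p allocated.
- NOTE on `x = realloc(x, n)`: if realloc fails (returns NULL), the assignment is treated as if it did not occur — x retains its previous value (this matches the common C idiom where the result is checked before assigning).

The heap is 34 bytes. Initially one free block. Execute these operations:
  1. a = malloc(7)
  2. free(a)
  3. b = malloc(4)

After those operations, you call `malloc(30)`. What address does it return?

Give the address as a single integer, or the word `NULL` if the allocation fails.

Answer: 4

Derivation:
Op 1: a = malloc(7) -> a = 0; heap: [0-6 ALLOC][7-33 FREE]
Op 2: free(a) -> (freed a); heap: [0-33 FREE]
Op 3: b = malloc(4) -> b = 0; heap: [0-3 ALLOC][4-33 FREE]
malloc(30): first-fit scan over [0-3 ALLOC][4-33 FREE] -> 4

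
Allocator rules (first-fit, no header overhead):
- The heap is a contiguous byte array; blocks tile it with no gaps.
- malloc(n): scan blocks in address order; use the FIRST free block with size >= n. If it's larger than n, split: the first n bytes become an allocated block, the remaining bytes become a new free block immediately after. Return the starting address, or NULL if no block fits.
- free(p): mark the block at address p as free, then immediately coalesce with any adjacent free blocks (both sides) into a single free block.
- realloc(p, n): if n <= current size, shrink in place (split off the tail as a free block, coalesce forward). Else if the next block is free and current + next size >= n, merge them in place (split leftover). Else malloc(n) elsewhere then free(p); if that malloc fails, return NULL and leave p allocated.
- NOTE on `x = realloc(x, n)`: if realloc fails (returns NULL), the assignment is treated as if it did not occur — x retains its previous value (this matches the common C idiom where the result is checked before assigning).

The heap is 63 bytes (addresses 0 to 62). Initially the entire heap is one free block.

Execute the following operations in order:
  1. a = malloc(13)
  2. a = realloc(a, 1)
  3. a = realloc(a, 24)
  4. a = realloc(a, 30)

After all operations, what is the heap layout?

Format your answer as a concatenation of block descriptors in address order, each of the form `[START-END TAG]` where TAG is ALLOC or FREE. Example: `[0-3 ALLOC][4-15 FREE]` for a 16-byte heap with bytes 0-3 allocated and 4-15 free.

Op 1: a = malloc(13) -> a = 0; heap: [0-12 ALLOC][13-62 FREE]
Op 2: a = realloc(a, 1) -> a = 0; heap: [0-0 ALLOC][1-62 FREE]
Op 3: a = realloc(a, 24) -> a = 0; heap: [0-23 ALLOC][24-62 FREE]
Op 4: a = realloc(a, 30) -> a = 0; heap: [0-29 ALLOC][30-62 FREE]

Answer: [0-29 ALLOC][30-62 FREE]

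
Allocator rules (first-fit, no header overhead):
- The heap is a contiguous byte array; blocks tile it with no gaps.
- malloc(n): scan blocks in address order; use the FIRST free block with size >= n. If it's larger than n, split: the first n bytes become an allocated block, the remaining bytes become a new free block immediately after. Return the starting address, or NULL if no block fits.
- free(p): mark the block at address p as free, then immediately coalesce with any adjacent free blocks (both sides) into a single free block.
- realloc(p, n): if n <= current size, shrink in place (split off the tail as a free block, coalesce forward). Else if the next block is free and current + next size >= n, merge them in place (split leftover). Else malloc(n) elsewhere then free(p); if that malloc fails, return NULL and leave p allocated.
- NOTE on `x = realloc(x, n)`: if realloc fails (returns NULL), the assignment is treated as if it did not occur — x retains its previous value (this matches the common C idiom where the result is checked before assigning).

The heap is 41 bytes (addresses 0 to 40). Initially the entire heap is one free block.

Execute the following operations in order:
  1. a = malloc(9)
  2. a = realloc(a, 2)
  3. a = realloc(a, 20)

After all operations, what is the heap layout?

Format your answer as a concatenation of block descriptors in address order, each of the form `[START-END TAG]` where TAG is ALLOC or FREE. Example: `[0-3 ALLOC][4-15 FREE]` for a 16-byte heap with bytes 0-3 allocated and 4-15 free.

Answer: [0-19 ALLOC][20-40 FREE]

Derivation:
Op 1: a = malloc(9) -> a = 0; heap: [0-8 ALLOC][9-40 FREE]
Op 2: a = realloc(a, 2) -> a = 0; heap: [0-1 ALLOC][2-40 FREE]
Op 3: a = realloc(a, 20) -> a = 0; heap: [0-19 ALLOC][20-40 FREE]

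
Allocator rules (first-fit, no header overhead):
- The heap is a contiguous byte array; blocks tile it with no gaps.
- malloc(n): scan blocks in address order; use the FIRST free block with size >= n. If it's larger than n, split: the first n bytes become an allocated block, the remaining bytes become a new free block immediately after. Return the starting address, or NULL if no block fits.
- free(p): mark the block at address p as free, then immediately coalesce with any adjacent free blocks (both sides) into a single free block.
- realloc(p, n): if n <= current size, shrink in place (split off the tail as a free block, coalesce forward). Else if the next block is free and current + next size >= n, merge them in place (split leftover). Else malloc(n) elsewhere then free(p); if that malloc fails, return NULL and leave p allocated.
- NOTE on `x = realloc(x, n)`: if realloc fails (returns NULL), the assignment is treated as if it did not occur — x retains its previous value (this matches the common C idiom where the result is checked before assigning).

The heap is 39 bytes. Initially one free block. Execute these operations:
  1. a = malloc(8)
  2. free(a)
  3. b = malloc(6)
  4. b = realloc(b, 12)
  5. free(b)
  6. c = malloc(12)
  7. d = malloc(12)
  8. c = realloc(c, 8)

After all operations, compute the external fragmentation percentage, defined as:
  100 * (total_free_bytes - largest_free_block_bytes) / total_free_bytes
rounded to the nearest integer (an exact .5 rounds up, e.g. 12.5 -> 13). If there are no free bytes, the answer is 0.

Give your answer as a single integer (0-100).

Answer: 21

Derivation:
Op 1: a = malloc(8) -> a = 0; heap: [0-7 ALLOC][8-38 FREE]
Op 2: free(a) -> (freed a); heap: [0-38 FREE]
Op 3: b = malloc(6) -> b = 0; heap: [0-5 ALLOC][6-38 FREE]
Op 4: b = realloc(b, 12) -> b = 0; heap: [0-11 ALLOC][12-38 FREE]
Op 5: free(b) -> (freed b); heap: [0-38 FREE]
Op 6: c = malloc(12) -> c = 0; heap: [0-11 ALLOC][12-38 FREE]
Op 7: d = malloc(12) -> d = 12; heap: [0-11 ALLOC][12-23 ALLOC][24-38 FREE]
Op 8: c = realloc(c, 8) -> c = 0; heap: [0-7 ALLOC][8-11 FREE][12-23 ALLOC][24-38 FREE]
Free blocks: [4 15] total_free=19 largest=15 -> 100*(19-15)/19 = 400/19 ≈ 21.053 -> rounds to 21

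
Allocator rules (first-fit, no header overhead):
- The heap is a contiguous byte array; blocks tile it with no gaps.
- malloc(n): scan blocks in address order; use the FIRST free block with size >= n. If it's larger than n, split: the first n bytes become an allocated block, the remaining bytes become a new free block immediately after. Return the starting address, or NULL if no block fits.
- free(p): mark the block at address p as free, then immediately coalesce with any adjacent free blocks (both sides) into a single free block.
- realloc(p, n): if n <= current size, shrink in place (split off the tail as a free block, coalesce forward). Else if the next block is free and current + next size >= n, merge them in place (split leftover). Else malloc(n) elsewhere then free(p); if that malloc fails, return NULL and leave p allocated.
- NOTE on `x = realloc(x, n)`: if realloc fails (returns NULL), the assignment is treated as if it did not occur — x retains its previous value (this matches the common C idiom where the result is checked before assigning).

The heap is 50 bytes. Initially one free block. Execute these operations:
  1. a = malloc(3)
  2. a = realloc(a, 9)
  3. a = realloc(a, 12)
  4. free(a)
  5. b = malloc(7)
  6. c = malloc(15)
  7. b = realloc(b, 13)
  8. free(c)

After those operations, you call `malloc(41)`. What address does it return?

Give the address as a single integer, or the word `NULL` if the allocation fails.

Answer: NULL

Derivation:
Op 1: a = malloc(3) -> a = 0; heap: [0-2 ALLOC][3-49 FREE]
Op 2: a = realloc(a, 9) -> a = 0; heap: [0-8 ALLOC][9-49 FREE]
Op 3: a = realloc(a, 12) -> a = 0; heap: [0-11 ALLOC][12-49 FREE]
Op 4: free(a) -> (freed a); heap: [0-49 FREE]
Op 5: b = malloc(7) -> b = 0; heap: [0-6 ALLOC][7-49 FREE]
Op 6: c = malloc(15) -> c = 7; heap: [0-6 ALLOC][7-21 ALLOC][22-49 FREE]
Op 7: b = realloc(b, 13) -> b = 22; heap: [0-6 FREE][7-21 ALLOC][22-34 ALLOC][35-49 FREE]
Op 8: free(c) -> (freed c); heap: [0-21 FREE][22-34 ALLOC][35-49 FREE]
malloc(41): first-fit scan over [0-21 FREE][22-34 ALLOC][35-49 FREE] -> NULL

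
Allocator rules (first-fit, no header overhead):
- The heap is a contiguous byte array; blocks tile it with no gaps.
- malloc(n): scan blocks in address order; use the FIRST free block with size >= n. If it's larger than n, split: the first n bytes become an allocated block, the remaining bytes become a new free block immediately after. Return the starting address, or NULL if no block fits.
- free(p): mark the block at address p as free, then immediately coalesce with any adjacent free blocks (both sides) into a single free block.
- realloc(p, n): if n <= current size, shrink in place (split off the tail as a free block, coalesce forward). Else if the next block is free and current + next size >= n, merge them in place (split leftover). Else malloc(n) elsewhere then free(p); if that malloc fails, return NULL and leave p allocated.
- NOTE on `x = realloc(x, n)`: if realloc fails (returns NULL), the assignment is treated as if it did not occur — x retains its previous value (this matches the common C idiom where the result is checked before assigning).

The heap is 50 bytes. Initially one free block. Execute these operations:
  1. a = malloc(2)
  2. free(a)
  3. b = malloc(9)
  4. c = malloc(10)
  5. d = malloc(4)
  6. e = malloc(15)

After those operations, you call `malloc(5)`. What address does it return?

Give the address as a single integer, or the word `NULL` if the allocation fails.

Op 1: a = malloc(2) -> a = 0; heap: [0-1 ALLOC][2-49 FREE]
Op 2: free(a) -> (freed a); heap: [0-49 FREE]
Op 3: b = malloc(9) -> b = 0; heap: [0-8 ALLOC][9-49 FREE]
Op 4: c = malloc(10) -> c = 9; heap: [0-8 ALLOC][9-18 ALLOC][19-49 FREE]
Op 5: d = malloc(4) -> d = 19; heap: [0-8 ALLOC][9-18 ALLOC][19-22 ALLOC][23-49 FREE]
Op 6: e = malloc(15) -> e = 23; heap: [0-8 ALLOC][9-18 ALLOC][19-22 ALLOC][23-37 ALLOC][38-49 FREE]
malloc(5): first-fit scan over [0-8 ALLOC][9-18 ALLOC][19-22 ALLOC][23-37 ALLOC][38-49 FREE] -> 38

Answer: 38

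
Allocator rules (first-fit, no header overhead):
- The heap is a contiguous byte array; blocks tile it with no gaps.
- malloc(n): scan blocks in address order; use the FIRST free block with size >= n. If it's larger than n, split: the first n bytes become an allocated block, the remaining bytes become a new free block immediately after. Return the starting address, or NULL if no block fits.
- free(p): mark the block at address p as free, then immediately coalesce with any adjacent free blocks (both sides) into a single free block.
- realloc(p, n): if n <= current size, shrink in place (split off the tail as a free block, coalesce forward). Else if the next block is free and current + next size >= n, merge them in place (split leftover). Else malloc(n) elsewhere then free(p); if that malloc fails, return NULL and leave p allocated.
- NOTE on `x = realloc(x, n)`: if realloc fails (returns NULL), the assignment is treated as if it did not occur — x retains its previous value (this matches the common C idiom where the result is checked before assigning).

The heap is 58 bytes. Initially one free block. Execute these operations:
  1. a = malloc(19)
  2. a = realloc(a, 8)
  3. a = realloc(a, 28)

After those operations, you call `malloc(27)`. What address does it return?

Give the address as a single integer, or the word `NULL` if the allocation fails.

Op 1: a = malloc(19) -> a = 0; heap: [0-18 ALLOC][19-57 FREE]
Op 2: a = realloc(a, 8) -> a = 0; heap: [0-7 ALLOC][8-57 FREE]
Op 3: a = realloc(a, 28) -> a = 0; heap: [0-27 ALLOC][28-57 FREE]
malloc(27): first-fit scan over [0-27 ALLOC][28-57 FREE] -> 28

Answer: 28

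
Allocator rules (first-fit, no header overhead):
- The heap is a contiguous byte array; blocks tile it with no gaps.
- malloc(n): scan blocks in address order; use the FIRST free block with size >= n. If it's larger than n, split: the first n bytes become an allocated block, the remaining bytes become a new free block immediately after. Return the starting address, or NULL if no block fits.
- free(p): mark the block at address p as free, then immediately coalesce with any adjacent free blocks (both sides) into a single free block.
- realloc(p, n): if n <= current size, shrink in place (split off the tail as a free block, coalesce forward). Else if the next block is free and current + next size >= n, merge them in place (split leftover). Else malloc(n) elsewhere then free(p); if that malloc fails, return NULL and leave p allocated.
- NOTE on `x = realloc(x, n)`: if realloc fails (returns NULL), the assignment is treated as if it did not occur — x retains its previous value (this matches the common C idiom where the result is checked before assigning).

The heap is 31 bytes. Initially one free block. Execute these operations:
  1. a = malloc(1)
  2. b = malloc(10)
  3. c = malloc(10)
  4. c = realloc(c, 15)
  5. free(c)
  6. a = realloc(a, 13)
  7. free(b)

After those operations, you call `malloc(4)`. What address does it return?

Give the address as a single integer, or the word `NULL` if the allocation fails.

Answer: 0

Derivation:
Op 1: a = malloc(1) -> a = 0; heap: [0-0 ALLOC][1-30 FREE]
Op 2: b = malloc(10) -> b = 1; heap: [0-0 ALLOC][1-10 ALLOC][11-30 FREE]
Op 3: c = malloc(10) -> c = 11; heap: [0-0 ALLOC][1-10 ALLOC][11-20 ALLOC][21-30 FREE]
Op 4: c = realloc(c, 15) -> c = 11; heap: [0-0 ALLOC][1-10 ALLOC][11-25 ALLOC][26-30 FREE]
Op 5: free(c) -> (freed c); heap: [0-0 ALLOC][1-10 ALLOC][11-30 FREE]
Op 6: a = realloc(a, 13) -> a = 11; heap: [0-0 FREE][1-10 ALLOC][11-23 ALLOC][24-30 FREE]
Op 7: free(b) -> (freed b); heap: [0-10 FREE][11-23 ALLOC][24-30 FREE]
malloc(4): first-fit scan over [0-10 FREE][11-23 ALLOC][24-30 FREE] -> 0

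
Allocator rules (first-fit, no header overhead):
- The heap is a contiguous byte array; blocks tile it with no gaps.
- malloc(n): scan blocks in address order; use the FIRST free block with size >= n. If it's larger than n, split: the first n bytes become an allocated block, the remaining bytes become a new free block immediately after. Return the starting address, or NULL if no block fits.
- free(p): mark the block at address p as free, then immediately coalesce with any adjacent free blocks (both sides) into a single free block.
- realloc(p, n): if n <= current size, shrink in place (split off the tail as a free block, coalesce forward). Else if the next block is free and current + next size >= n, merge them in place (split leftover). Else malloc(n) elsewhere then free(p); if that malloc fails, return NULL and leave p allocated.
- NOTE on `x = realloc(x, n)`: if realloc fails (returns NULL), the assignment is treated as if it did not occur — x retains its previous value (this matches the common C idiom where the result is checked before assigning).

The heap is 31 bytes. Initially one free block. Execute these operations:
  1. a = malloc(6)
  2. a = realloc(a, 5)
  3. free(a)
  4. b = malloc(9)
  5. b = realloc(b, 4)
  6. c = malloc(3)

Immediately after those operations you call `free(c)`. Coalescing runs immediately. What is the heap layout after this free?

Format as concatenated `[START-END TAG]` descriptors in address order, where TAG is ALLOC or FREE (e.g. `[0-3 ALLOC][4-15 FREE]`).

Answer: [0-3 ALLOC][4-30 FREE]

Derivation:
Op 1: a = malloc(6) -> a = 0; heap: [0-5 ALLOC][6-30 FREE]
Op 2: a = realloc(a, 5) -> a = 0; heap: [0-4 ALLOC][5-30 FREE]
Op 3: free(a) -> (freed a); heap: [0-30 FREE]
Op 4: b = malloc(9) -> b = 0; heap: [0-8 ALLOC][9-30 FREE]
Op 5: b = realloc(b, 4) -> b = 0; heap: [0-3 ALLOC][4-30 FREE]
Op 6: c = malloc(3) -> c = 4; heap: [0-3 ALLOC][4-6 ALLOC][7-30 FREE]
free(c): c = 4 -> block [4-6 ALLOC]; mark free, coalesce with adjacent free neighbors -> [0-3 ALLOC][4-30 FREE]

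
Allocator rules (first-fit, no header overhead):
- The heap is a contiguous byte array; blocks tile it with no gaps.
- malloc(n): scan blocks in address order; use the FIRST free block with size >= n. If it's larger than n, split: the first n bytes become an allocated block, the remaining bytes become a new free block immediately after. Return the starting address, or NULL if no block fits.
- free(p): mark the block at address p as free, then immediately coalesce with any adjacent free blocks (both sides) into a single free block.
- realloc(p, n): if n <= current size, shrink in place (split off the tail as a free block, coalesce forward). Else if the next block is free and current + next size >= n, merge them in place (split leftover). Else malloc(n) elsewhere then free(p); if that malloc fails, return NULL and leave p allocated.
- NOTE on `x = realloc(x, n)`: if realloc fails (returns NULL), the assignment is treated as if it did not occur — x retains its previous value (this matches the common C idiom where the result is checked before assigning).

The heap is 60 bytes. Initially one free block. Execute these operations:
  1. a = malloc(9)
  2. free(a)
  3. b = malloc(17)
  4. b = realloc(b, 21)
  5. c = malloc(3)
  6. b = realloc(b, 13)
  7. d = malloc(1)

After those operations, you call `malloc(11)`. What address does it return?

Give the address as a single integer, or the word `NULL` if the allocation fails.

Answer: 24

Derivation:
Op 1: a = malloc(9) -> a = 0; heap: [0-8 ALLOC][9-59 FREE]
Op 2: free(a) -> (freed a); heap: [0-59 FREE]
Op 3: b = malloc(17) -> b = 0; heap: [0-16 ALLOC][17-59 FREE]
Op 4: b = realloc(b, 21) -> b = 0; heap: [0-20 ALLOC][21-59 FREE]
Op 5: c = malloc(3) -> c = 21; heap: [0-20 ALLOC][21-23 ALLOC][24-59 FREE]
Op 6: b = realloc(b, 13) -> b = 0; heap: [0-12 ALLOC][13-20 FREE][21-23 ALLOC][24-59 FREE]
Op 7: d = malloc(1) -> d = 13; heap: [0-12 ALLOC][13-13 ALLOC][14-20 FREE][21-23 ALLOC][24-59 FREE]
malloc(11): first-fit scan over [0-12 ALLOC][13-13 ALLOC][14-20 FREE][21-23 ALLOC][24-59 FREE] -> 24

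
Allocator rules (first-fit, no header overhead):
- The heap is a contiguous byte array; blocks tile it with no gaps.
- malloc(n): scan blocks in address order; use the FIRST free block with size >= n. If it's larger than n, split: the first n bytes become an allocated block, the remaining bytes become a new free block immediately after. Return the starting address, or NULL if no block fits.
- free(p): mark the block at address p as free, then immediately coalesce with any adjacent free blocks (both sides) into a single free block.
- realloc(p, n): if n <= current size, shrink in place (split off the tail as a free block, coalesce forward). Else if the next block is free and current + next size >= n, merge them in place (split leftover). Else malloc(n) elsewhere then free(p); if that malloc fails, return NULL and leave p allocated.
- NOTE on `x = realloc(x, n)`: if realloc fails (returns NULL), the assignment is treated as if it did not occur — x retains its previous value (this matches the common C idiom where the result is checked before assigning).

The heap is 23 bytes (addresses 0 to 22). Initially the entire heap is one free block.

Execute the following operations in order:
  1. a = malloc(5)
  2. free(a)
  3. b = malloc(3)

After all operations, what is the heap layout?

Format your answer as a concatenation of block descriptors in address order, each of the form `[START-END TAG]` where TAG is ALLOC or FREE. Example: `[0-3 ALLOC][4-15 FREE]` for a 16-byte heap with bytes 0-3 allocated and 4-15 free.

Answer: [0-2 ALLOC][3-22 FREE]

Derivation:
Op 1: a = malloc(5) -> a = 0; heap: [0-4 ALLOC][5-22 FREE]
Op 2: free(a) -> (freed a); heap: [0-22 FREE]
Op 3: b = malloc(3) -> b = 0; heap: [0-2 ALLOC][3-22 FREE]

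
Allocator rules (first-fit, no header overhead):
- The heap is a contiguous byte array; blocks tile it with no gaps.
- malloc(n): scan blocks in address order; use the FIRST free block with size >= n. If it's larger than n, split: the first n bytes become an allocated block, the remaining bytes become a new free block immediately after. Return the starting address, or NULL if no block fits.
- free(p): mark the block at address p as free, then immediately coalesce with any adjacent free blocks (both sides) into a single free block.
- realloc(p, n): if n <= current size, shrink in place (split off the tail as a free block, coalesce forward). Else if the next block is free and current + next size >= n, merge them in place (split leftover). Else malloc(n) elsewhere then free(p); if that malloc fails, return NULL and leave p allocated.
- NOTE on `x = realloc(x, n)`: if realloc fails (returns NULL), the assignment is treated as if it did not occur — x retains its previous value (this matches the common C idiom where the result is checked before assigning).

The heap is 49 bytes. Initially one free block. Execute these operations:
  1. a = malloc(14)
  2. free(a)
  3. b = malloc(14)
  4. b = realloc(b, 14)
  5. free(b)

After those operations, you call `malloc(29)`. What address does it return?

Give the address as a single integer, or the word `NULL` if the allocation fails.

Answer: 0

Derivation:
Op 1: a = malloc(14) -> a = 0; heap: [0-13 ALLOC][14-48 FREE]
Op 2: free(a) -> (freed a); heap: [0-48 FREE]
Op 3: b = malloc(14) -> b = 0; heap: [0-13 ALLOC][14-48 FREE]
Op 4: b = realloc(b, 14) -> b = 0; heap: [0-13 ALLOC][14-48 FREE]
Op 5: free(b) -> (freed b); heap: [0-48 FREE]
malloc(29): first-fit scan over [0-48 FREE] -> 0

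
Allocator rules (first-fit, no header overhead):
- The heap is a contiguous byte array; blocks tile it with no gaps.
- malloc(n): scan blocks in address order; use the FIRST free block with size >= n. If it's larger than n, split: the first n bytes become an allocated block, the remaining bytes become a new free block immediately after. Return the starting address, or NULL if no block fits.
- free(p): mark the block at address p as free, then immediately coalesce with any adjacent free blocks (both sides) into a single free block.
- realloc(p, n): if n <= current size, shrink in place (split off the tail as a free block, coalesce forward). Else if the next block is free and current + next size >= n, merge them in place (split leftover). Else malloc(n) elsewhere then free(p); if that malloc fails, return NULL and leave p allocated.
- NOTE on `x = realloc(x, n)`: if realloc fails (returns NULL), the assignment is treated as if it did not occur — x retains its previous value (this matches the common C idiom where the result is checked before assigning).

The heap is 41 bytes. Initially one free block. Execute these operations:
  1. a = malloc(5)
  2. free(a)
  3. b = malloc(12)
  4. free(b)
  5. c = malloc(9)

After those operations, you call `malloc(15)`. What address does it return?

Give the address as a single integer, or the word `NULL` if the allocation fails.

Op 1: a = malloc(5) -> a = 0; heap: [0-4 ALLOC][5-40 FREE]
Op 2: free(a) -> (freed a); heap: [0-40 FREE]
Op 3: b = malloc(12) -> b = 0; heap: [0-11 ALLOC][12-40 FREE]
Op 4: free(b) -> (freed b); heap: [0-40 FREE]
Op 5: c = malloc(9) -> c = 0; heap: [0-8 ALLOC][9-40 FREE]
malloc(15): first-fit scan over [0-8 ALLOC][9-40 FREE] -> 9

Answer: 9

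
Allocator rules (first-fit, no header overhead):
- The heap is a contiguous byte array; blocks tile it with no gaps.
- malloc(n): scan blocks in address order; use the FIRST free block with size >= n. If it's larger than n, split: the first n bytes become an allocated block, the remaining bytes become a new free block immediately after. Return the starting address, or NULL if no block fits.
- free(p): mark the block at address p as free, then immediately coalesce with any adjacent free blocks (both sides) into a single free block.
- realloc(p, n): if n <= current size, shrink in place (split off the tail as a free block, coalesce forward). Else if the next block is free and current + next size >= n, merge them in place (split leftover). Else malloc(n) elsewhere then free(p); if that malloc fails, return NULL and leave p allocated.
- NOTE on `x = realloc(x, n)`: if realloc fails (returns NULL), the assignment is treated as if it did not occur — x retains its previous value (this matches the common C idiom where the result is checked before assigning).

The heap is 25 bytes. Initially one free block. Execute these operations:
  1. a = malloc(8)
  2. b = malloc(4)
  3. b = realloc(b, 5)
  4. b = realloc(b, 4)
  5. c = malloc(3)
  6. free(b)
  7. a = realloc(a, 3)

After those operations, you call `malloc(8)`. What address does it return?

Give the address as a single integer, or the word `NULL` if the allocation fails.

Answer: 3

Derivation:
Op 1: a = malloc(8) -> a = 0; heap: [0-7 ALLOC][8-24 FREE]
Op 2: b = malloc(4) -> b = 8; heap: [0-7 ALLOC][8-11 ALLOC][12-24 FREE]
Op 3: b = realloc(b, 5) -> b = 8; heap: [0-7 ALLOC][8-12 ALLOC][13-24 FREE]
Op 4: b = realloc(b, 4) -> b = 8; heap: [0-7 ALLOC][8-11 ALLOC][12-24 FREE]
Op 5: c = malloc(3) -> c = 12; heap: [0-7 ALLOC][8-11 ALLOC][12-14 ALLOC][15-24 FREE]
Op 6: free(b) -> (freed b); heap: [0-7 ALLOC][8-11 FREE][12-14 ALLOC][15-24 FREE]
Op 7: a = realloc(a, 3) -> a = 0; heap: [0-2 ALLOC][3-11 FREE][12-14 ALLOC][15-24 FREE]
malloc(8): first-fit scan over [0-2 ALLOC][3-11 FREE][12-14 ALLOC][15-24 FREE] -> 3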